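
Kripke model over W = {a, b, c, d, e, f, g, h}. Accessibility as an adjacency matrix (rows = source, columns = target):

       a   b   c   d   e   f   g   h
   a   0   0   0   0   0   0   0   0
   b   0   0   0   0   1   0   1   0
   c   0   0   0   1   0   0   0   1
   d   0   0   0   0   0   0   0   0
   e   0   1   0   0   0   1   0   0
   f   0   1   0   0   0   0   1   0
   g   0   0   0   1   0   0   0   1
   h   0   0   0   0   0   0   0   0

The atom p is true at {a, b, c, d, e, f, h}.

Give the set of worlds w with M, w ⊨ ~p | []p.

{a, c, d, e, g, h}

a: ~p is F, []p is T. ✓
b: ~p is F, []p is F. ✗
c: ~p is F, []p is T. ✓
d: ~p is F, []p is T. ✓
e: ~p is F, []p is T. ✓
f: ~p is F, []p is F. ✗
g: ~p is T, []p is T. ✓
h: ~p is F, []p is T. ✓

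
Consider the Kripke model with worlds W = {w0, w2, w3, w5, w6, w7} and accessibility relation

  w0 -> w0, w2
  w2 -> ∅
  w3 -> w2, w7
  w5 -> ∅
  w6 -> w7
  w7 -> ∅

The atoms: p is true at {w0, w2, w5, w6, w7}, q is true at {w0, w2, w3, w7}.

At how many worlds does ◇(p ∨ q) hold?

w0: successors {w0, w2}; p ∨ q there: w0:T, w2:T. ✓
w2: no successors, so ◇(p ∨ q) fails. ✗
w3: successors {w2, w7}; p ∨ q there: w2:T, w7:T. ✓
w5: no successors, so ◇(p ∨ q) fails. ✗
w6: successors {w7}; p ∨ q there: w7:T. ✓
w7: no successors, so ◇(p ∨ q) fails. ✗
Satisfying worlds: {w0, w3, w6}.

3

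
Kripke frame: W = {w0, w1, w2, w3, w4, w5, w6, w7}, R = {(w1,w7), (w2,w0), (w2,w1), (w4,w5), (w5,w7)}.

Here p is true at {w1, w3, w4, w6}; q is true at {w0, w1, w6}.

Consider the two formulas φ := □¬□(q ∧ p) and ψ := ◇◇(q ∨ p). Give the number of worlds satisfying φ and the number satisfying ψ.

5 and 0

For □¬□(q ∧ p):
w0: no successors, so □¬□(q ∧ p) holds vacuously. ✓
w1: successors {w7}; ¬□(q ∧ p) there: w7:F. ✗
w2: successors {w0, w1}; ¬□(q ∧ p) there: w0:F, w1:T. ✗
w3: no successors, so □¬□(q ∧ p) holds vacuously. ✓
w4: successors {w5}; ¬□(q ∧ p) there: w5:T. ✓
w5: successors {w7}; ¬□(q ∧ p) there: w7:F. ✗
w6: no successors, so □¬□(q ∧ p) holds vacuously. ✓
w7: no successors, so □¬□(q ∧ p) holds vacuously. ✓
— 5 worlds.
For ◇◇(q ∨ p):
w0: no successors, so ◇◇(q ∨ p) fails. ✗
w1: successors {w7}; ◇(q ∨ p) there: w7:F. ✗
w2: successors {w0, w1}; ◇(q ∨ p) there: w0:F, w1:F. ✗
w3: no successors, so ◇◇(q ∨ p) fails. ✗
w4: successors {w5}; ◇(q ∨ p) there: w5:F. ✗
w5: successors {w7}; ◇(q ∨ p) there: w7:F. ✗
w6: no successors, so ◇◇(q ∨ p) fails. ✗
w7: no successors, so ◇◇(q ∨ p) fails. ✗
— 0 worlds.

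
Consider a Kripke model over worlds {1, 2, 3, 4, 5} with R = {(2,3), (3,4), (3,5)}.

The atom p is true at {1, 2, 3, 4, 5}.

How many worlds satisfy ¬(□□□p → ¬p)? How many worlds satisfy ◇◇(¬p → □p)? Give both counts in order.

For ¬(□□□p → ¬p):
1: □□□p → ¬p is F. ✓
2: □□□p → ¬p is F. ✓
3: □□□p → ¬p is F. ✓
4: □□□p → ¬p is F. ✓
5: □□□p → ¬p is F. ✓
— 5 worlds.
For ◇◇(¬p → □p):
1: no successors, so ◇◇(¬p → □p) fails. ✗
2: successors {3}; ◇(¬p → □p) there: 3:T. ✓
3: successors {4, 5}; ◇(¬p → □p) there: 4:F, 5:F. ✗
4: no successors, so ◇◇(¬p → □p) fails. ✗
5: no successors, so ◇◇(¬p → □p) fails. ✗
— 1 world.

5 and 1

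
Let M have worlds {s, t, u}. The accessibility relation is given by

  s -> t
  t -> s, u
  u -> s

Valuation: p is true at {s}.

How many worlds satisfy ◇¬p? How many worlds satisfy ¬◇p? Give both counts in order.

2 and 1

For ◇¬p:
s: successors {t}; ¬p there: t:T. ✓
t: successors {s, u}; ¬p there: s:F, u:T. ✓
u: successors {s}; ¬p there: s:F. ✗
— 2 worlds.
For ¬◇p:
s: ◇p is F. ✓
t: ◇p is T. ✗
u: ◇p is T. ✗
— 1 world.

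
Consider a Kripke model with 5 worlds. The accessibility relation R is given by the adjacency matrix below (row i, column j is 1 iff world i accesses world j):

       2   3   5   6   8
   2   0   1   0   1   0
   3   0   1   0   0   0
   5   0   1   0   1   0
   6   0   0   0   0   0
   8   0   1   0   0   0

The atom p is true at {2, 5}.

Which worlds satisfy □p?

{6}

2: successors {3, 6}; p there: 3:F, 6:F. ✗
3: successors {3}; p there: 3:F. ✗
5: successors {3, 6}; p there: 3:F, 6:F. ✗
6: no successors, so □p holds vacuously. ✓
8: successors {3}; p there: 3:F. ✗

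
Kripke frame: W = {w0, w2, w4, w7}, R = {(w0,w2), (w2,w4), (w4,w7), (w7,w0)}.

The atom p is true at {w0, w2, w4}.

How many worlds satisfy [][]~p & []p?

1

w0: [][]~p is F, []p is T. ✗
w2: [][]~p is T, []p is T. ✓
w4: [][]~p is F, []p is F. ✗
w7: [][]~p is F, []p is T. ✗
Satisfying worlds: {w2}.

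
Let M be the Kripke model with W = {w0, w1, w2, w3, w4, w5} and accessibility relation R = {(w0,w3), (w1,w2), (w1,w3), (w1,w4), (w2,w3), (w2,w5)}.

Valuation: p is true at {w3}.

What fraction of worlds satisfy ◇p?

1/2

w0: successors {w3}; p there: w3:T. ✓
w1: successors {w2, w3, w4}; p there: w2:F, w3:T, w4:F. ✓
w2: successors {w3, w5}; p there: w3:T, w5:F. ✓
w3: no successors, so ◇p fails. ✗
w4: no successors, so ◇p fails. ✗
w5: no successors, so ◇p fails. ✗
That's 3 of 6 worlds, so 3/6 = 1/2.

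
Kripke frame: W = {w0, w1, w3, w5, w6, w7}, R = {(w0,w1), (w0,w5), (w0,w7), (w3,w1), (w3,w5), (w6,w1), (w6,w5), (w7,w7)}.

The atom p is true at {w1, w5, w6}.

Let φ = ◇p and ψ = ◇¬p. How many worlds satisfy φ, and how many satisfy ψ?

3 and 2

For ◇p:
w0: successors {w1, w5, w7}; p there: w1:T, w5:T, w7:F. ✓
w1: no successors, so ◇p fails. ✗
w3: successors {w1, w5}; p there: w1:T, w5:T. ✓
w5: no successors, so ◇p fails. ✗
w6: successors {w1, w5}; p there: w1:T, w5:T. ✓
w7: successors {w7}; p there: w7:F. ✗
— 3 worlds.
For ◇¬p:
w0: successors {w1, w5, w7}; ¬p there: w1:F, w5:F, w7:T. ✓
w1: no successors, so ◇¬p fails. ✗
w3: successors {w1, w5}; ¬p there: w1:F, w5:F. ✗
w5: no successors, so ◇¬p fails. ✗
w6: successors {w1, w5}; ¬p there: w1:F, w5:F. ✗
w7: successors {w7}; ¬p there: w7:T. ✓
— 2 worlds.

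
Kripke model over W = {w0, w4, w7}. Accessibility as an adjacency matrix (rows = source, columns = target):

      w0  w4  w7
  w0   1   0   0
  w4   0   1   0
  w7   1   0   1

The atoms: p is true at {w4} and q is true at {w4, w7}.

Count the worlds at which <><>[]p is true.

1

w0: successors {w0}; <>[]p there: w0:F. ✗
w4: successors {w4}; <>[]p there: w4:T. ✓
w7: successors {w0, w7}; <>[]p there: w0:F, w7:F. ✗
Satisfying worlds: {w4}.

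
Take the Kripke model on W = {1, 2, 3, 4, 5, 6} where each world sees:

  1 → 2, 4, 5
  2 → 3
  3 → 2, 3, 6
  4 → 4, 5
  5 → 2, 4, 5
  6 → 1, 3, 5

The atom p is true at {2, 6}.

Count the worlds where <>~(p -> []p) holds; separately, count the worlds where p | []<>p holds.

For <>~(p -> []p):
1: successors {2, 4, 5}; ~(p -> []p) there: 2:T, 4:F, 5:F. ✓
2: successors {3}; ~(p -> []p) there: 3:F. ✗
3: successors {2, 3, 6}; ~(p -> []p) there: 2:T, 3:F, 6:T. ✓
4: successors {4, 5}; ~(p -> []p) there: 4:F, 5:F. ✗
5: successors {2, 4, 5}; ~(p -> []p) there: 2:T, 4:F, 5:F. ✓
6: successors {1, 3, 5}; ~(p -> []p) there: 1:F, 3:F, 5:F. ✗
— 3 worlds.
For p | []<>p:
1: p is F, []<>p is F. ✗
2: p is T, []<>p is T. ✓
3: p is F, []<>p is F. ✗
4: p is F, []<>p is F. ✗
5: p is F, []<>p is F. ✗
6: p is T, []<>p is T. ✓
— 2 worlds.

3 and 2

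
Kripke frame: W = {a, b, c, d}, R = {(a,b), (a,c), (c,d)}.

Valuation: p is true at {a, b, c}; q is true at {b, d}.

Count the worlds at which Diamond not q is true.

a: successors {b, c}; not q there: b:F, c:T. ✓
b: no successors, so Diamond not q fails. ✗
c: successors {d}; not q there: d:F. ✗
d: no successors, so Diamond not q fails. ✗
Satisfying worlds: {a}.

1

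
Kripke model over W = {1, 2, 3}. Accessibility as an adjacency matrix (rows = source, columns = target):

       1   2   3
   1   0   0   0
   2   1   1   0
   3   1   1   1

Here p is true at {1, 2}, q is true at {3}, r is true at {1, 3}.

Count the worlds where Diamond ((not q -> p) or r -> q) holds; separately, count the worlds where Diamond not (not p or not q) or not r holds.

For Diamond ((not q -> p) or r -> q):
1: no successors, so Diamond ((not q -> p) or r -> q) fails. ✗
2: successors {1, 2}; (not q -> p) or r -> q there: 1:F, 2:F. ✗
3: successors {1, 2, 3}; (not q -> p) or r -> q there: 1:F, 2:F, 3:T. ✓
— 1 world.
For Diamond not (not p or not q) or not r:
1: Diamond not (not p or not q) is F, not r is F. ✗
2: Diamond not (not p or not q) is F, not r is T. ✓
3: Diamond not (not p or not q) is F, not r is F. ✗
— 1 world.

1 and 1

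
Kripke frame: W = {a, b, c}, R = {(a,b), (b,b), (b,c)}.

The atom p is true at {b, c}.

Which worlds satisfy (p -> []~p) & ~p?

a: p -> []~p is T, ~p is T. ✓
b: p -> []~p is F, ~p is F. ✗
c: p -> []~p is T, ~p is F. ✗

{a}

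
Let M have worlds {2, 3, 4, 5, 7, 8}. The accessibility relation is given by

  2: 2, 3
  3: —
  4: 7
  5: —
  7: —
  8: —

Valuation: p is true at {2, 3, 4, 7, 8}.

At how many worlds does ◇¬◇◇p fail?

2: successors {2, 3}; ¬◇◇p there: 2:F, 3:T. ✓
3: no successors, so ◇¬◇◇p fails. ✗
4: successors {7}; ¬◇◇p there: 7:T. ✓
5: no successors, so ◇¬◇◇p fails. ✗
7: no successors, so ◇¬◇◇p fails. ✗
8: no successors, so ◇¬◇◇p fails. ✗
Satisfying worlds: {2, 4}.
So ◇¬◇◇p fails at the other 4 worlds.

4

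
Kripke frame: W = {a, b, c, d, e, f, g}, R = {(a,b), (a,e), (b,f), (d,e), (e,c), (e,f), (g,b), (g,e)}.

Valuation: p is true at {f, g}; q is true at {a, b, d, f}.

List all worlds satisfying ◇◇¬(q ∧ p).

a: successors {b, e}; ◇¬(q ∧ p) there: b:F, e:T. ✓
b: successors {f}; ◇¬(q ∧ p) there: f:F. ✗
c: no successors, so ◇◇¬(q ∧ p) fails. ✗
d: successors {e}; ◇¬(q ∧ p) there: e:T. ✓
e: successors {c, f}; ◇¬(q ∧ p) there: c:F, f:F. ✗
f: no successors, so ◇◇¬(q ∧ p) fails. ✗
g: successors {b, e}; ◇¬(q ∧ p) there: b:F, e:T. ✓

{a, d, g}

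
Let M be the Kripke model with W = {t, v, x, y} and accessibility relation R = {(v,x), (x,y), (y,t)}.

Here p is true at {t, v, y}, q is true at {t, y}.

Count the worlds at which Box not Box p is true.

t: no successors, so Box not Box p holds vacuously. ✓
v: successors {x}; not Box p there: x:F. ✗
x: successors {y}; not Box p there: y:F. ✗
y: successors {t}; not Box p there: t:F. ✗
Satisfying worlds: {t}.

1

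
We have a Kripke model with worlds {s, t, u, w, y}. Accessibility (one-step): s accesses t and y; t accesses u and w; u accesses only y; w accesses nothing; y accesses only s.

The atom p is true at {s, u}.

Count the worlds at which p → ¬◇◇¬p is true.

4

s: p is T, ¬◇◇¬p is F. ✗
t: p is F, ¬◇◇¬p is F. ✓
u: p is T, ¬◇◇¬p is T. ✓
w: p is F, ¬◇◇¬p is T. ✓
y: p is F, ¬◇◇¬p is F. ✓
Satisfying worlds: {t, u, w, y}.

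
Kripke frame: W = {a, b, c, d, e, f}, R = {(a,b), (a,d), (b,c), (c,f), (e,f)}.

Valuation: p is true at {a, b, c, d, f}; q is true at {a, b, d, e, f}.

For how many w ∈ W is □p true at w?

a: successors {b, d}; p there: b:T, d:T. ✓
b: successors {c}; p there: c:T. ✓
c: successors {f}; p there: f:T. ✓
d: no successors, so □p holds vacuously. ✓
e: successors {f}; p there: f:T. ✓
f: no successors, so □p holds vacuously. ✓
Satisfying worlds: {a, b, c, d, e, f}.

6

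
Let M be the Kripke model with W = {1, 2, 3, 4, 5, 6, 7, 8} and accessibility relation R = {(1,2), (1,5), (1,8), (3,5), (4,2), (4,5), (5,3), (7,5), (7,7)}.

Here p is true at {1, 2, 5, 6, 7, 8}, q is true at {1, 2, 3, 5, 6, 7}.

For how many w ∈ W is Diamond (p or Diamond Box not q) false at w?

1: successors {2, 5, 8}; p or Diamond Box not q there: 2:T, 5:T, 8:T. ✓
2: no successors, so Diamond (p or Diamond Box not q) fails. ✗
3: successors {5}; p or Diamond Box not q there: 5:T. ✓
4: successors {2, 5}; p or Diamond Box not q there: 2:T, 5:T. ✓
5: successors {3}; p or Diamond Box not q there: 3:F. ✗
6: no successors, so Diamond (p or Diamond Box not q) fails. ✗
7: successors {5, 7}; p or Diamond Box not q there: 5:T, 7:T. ✓
8: no successors, so Diamond (p or Diamond Box not q) fails. ✗
Satisfying worlds: {1, 3, 4, 7}.
So Diamond (p or Diamond Box not q) fails at the other 4 worlds.

4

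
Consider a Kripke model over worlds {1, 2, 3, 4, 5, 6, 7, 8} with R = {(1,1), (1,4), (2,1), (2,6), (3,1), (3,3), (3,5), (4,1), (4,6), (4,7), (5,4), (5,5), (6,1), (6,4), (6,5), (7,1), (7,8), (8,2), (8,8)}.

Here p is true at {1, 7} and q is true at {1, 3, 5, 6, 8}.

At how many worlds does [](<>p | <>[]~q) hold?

3

1: successors {1, 4}; <>p | <>[]~q there: 1:T, 4:T. ✓
2: successors {1, 6}; <>p | <>[]~q there: 1:T, 6:T. ✓
3: successors {1, 3, 5}; <>p | <>[]~q there: 1:T, 3:T, 5:F. ✗
4: successors {1, 6, 7}; <>p | <>[]~q there: 1:T, 6:T, 7:T. ✓
5: successors {4, 5}; <>p | <>[]~q there: 4:T, 5:F. ✗
6: successors {1, 4, 5}; <>p | <>[]~q there: 1:T, 4:T, 5:F. ✗
7: successors {1, 8}; <>p | <>[]~q there: 1:T, 8:F. ✗
8: successors {2, 8}; <>p | <>[]~q there: 2:T, 8:F. ✗
Satisfying worlds: {1, 2, 4}.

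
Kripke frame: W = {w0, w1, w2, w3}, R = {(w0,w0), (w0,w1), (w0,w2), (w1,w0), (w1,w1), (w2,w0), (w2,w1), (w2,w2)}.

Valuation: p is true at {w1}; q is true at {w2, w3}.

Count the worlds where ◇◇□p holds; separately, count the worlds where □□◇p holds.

0 and 4

For ◇◇□p:
w0: successors {w0, w1, w2}; ◇□p there: w0:F, w1:F, w2:F. ✗
w1: successors {w0, w1}; ◇□p there: w0:F, w1:F. ✗
w2: successors {w0, w1, w2}; ◇□p there: w0:F, w1:F, w2:F. ✗
w3: no successors, so ◇◇□p fails. ✗
— 0 worlds.
For □□◇p:
w0: successors {w0, w1, w2}; □◇p there: w0:T, w1:T, w2:T. ✓
w1: successors {w0, w1}; □◇p there: w0:T, w1:T. ✓
w2: successors {w0, w1, w2}; □◇p there: w0:T, w1:T, w2:T. ✓
w3: no successors, so □□◇p holds vacuously. ✓
— 4 worlds.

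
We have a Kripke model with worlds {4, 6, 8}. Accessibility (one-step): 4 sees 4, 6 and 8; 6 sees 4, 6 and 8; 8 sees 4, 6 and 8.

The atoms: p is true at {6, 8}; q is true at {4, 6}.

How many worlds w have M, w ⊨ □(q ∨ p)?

3

4: successors {4, 6, 8}; q ∨ p there: 4:T, 6:T, 8:T. ✓
6: successors {4, 6, 8}; q ∨ p there: 4:T, 6:T, 8:T. ✓
8: successors {4, 6, 8}; q ∨ p there: 4:T, 6:T, 8:T. ✓
Satisfying worlds: {4, 6, 8}.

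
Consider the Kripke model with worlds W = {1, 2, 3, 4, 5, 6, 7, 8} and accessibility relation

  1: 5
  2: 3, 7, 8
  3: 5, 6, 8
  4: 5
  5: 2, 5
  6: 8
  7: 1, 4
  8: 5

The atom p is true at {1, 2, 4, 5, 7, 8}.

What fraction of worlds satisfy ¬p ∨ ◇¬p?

1: ¬p is F, ◇¬p is F. ✗
2: ¬p is F, ◇¬p is T. ✓
3: ¬p is T, ◇¬p is T. ✓
4: ¬p is F, ◇¬p is F. ✗
5: ¬p is F, ◇¬p is F. ✗
6: ¬p is T, ◇¬p is F. ✓
7: ¬p is F, ◇¬p is F. ✗
8: ¬p is F, ◇¬p is F. ✗
That's 3 of 8 worlds, so 3/8.

3/8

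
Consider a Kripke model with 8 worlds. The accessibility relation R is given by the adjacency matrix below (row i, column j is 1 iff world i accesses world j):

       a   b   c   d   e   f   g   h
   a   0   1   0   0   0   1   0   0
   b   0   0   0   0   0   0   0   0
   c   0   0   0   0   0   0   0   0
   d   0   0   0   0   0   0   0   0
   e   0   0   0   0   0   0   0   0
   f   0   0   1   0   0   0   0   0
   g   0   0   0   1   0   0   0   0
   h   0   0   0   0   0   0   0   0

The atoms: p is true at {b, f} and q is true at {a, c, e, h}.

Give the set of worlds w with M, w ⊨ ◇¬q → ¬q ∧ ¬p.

a: ◇¬q is T, ¬q ∧ ¬p is F. ✗
b: ◇¬q is F, ¬q ∧ ¬p is F. ✓
c: ◇¬q is F, ¬q ∧ ¬p is F. ✓
d: ◇¬q is F, ¬q ∧ ¬p is T. ✓
e: ◇¬q is F, ¬q ∧ ¬p is F. ✓
f: ◇¬q is F, ¬q ∧ ¬p is F. ✓
g: ◇¬q is T, ¬q ∧ ¬p is T. ✓
h: ◇¬q is F, ¬q ∧ ¬p is F. ✓

{b, c, d, e, f, g, h}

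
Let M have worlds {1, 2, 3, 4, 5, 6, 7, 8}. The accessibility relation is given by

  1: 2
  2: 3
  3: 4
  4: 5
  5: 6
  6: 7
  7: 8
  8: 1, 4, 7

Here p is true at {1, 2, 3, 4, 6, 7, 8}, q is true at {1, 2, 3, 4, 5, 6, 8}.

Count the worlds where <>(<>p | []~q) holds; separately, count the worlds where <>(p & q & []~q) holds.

For <>(<>p | []~q):
1: successors {2}; <>p | []~q there: 2:T. ✓
2: successors {3}; <>p | []~q there: 3:T. ✓
3: successors {4}; <>p | []~q there: 4:F. ✗
4: successors {5}; <>p | []~q there: 5:T. ✓
5: successors {6}; <>p | []~q there: 6:T. ✓
6: successors {7}; <>p | []~q there: 7:T. ✓
7: successors {8}; <>p | []~q there: 8:T. ✓
8: successors {1, 4, 7}; <>p | []~q there: 1:T, 4:F, 7:T. ✓
— 7 worlds.
For <>(p & q & []~q):
1: successors {2}; p & q & []~q there: 2:F. ✗
2: successors {3}; p & q & []~q there: 3:F. ✗
3: successors {4}; p & q & []~q there: 4:F. ✗
4: successors {5}; p & q & []~q there: 5:F. ✗
5: successors {6}; p & q & []~q there: 6:T. ✓
6: successors {7}; p & q & []~q there: 7:F. ✗
7: successors {8}; p & q & []~q there: 8:F. ✗
8: successors {1, 4, 7}; p & q & []~q there: 1:F, 4:F, 7:F. ✗
— 1 world.

7 and 1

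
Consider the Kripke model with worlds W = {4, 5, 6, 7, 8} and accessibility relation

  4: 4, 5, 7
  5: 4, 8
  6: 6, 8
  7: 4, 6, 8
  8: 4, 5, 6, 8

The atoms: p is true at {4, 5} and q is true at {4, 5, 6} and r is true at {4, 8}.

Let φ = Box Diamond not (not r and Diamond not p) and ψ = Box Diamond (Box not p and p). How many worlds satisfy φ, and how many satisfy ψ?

For Box Diamond not (not r and Diamond not p):
4: successors {4, 5, 7}; Diamond not (not r and Diamond not p) there: 4:T, 5:T, 7:T. ✓
5: successors {4, 8}; Diamond not (not r and Diamond not p) there: 4:T, 8:T. ✓
6: successors {6, 8}; Diamond not (not r and Diamond not p) there: 6:T, 8:T. ✓
7: successors {4, 6, 8}; Diamond not (not r and Diamond not p) there: 4:T, 6:T, 8:T. ✓
8: successors {4, 5, 6, 8}; Diamond not (not r and Diamond not p) there: 4:T, 5:T, 6:T, 8:T. ✓
— 5 worlds.
For Box Diamond (Box not p and p):
4: successors {4, 5, 7}; Diamond (Box not p and p) there: 4:F, 5:F, 7:F. ✗
5: successors {4, 8}; Diamond (Box not p and p) there: 4:F, 8:F. ✗
6: successors {6, 8}; Diamond (Box not p and p) there: 6:F, 8:F. ✗
7: successors {4, 6, 8}; Diamond (Box not p and p) there: 4:F, 6:F, 8:F. ✗
8: successors {4, 5, 6, 8}; Diamond (Box not p and p) there: 4:F, 5:F, 6:F, 8:F. ✗
— 0 worlds.

5 and 0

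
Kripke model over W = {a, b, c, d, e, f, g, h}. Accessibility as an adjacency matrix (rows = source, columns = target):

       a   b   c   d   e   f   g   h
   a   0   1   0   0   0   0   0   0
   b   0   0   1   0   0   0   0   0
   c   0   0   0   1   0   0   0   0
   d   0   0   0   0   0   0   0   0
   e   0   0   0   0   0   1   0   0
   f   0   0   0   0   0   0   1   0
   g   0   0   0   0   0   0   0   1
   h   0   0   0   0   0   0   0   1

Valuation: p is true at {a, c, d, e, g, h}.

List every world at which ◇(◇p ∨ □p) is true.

a: successors {b}; ◇p ∨ □p there: b:T. ✓
b: successors {c}; ◇p ∨ □p there: c:T. ✓
c: successors {d}; ◇p ∨ □p there: d:T. ✓
d: no successors, so ◇(◇p ∨ □p) fails. ✗
e: successors {f}; ◇p ∨ □p there: f:T. ✓
f: successors {g}; ◇p ∨ □p there: g:T. ✓
g: successors {h}; ◇p ∨ □p there: h:T. ✓
h: successors {h}; ◇p ∨ □p there: h:T. ✓

{a, b, c, e, f, g, h}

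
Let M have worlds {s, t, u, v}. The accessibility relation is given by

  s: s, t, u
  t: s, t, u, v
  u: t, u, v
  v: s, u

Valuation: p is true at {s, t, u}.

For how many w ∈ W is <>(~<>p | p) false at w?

0

s: successors {s, t, u}; ~<>p | p there: s:T, t:T, u:T. ✓
t: successors {s, t, u, v}; ~<>p | p there: s:T, t:T, u:T, v:F. ✓
u: successors {t, u, v}; ~<>p | p there: t:T, u:T, v:F. ✓
v: successors {s, u}; ~<>p | p there: s:T, u:T. ✓
Satisfying worlds: {s, t, u, v}.
So <>(~<>p | p) fails at the other 0 worlds.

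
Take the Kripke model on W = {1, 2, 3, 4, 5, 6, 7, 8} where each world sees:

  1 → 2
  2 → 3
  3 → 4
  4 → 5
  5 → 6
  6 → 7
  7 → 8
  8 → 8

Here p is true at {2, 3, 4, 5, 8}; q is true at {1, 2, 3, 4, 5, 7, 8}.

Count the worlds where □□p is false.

1: successors {2}; □p there: 2:T. ✓
2: successors {3}; □p there: 3:T. ✓
3: successors {4}; □p there: 4:T. ✓
4: successors {5}; □p there: 5:F. ✗
5: successors {6}; □p there: 6:F. ✗
6: successors {7}; □p there: 7:T. ✓
7: successors {8}; □p there: 8:T. ✓
8: successors {8}; □p there: 8:T. ✓
Satisfying worlds: {1, 2, 3, 6, 7, 8}.
So □□p fails at the other 2 worlds.

2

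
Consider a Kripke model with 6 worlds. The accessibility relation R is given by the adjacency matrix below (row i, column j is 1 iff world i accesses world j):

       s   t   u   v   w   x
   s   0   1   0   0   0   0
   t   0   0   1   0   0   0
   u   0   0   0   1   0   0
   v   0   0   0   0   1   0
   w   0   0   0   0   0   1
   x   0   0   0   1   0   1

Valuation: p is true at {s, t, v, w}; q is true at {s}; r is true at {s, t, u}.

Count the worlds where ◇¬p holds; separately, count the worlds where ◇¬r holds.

For ◇¬p:
s: successors {t}; ¬p there: t:F. ✗
t: successors {u}; ¬p there: u:T. ✓
u: successors {v}; ¬p there: v:F. ✗
v: successors {w}; ¬p there: w:F. ✗
w: successors {x}; ¬p there: x:T. ✓
x: successors {v, x}; ¬p there: v:F, x:T. ✓
— 3 worlds.
For ◇¬r:
s: successors {t}; ¬r there: t:F. ✗
t: successors {u}; ¬r there: u:F. ✗
u: successors {v}; ¬r there: v:T. ✓
v: successors {w}; ¬r there: w:T. ✓
w: successors {x}; ¬r there: x:T. ✓
x: successors {v, x}; ¬r there: v:T, x:T. ✓
— 4 worlds.

3 and 4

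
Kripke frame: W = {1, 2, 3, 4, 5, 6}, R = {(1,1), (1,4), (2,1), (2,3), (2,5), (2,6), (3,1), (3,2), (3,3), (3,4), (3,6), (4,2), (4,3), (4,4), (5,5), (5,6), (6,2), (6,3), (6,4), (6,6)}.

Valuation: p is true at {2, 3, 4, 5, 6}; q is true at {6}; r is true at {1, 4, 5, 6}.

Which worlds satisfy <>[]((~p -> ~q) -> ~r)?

∅

1: successors {1, 4}; []((~p -> ~q) -> ~r) there: 1:F, 4:F. ✗
2: successors {1, 3, 5, 6}; []((~p -> ~q) -> ~r) there: 1:F, 3:F, 5:F, 6:F. ✗
3: successors {1, 2, 3, 4, 6}; []((~p -> ~q) -> ~r) there: 1:F, 2:F, 3:F, 4:F, 6:F. ✗
4: successors {2, 3, 4}; []((~p -> ~q) -> ~r) there: 2:F, 3:F, 4:F. ✗
5: successors {5, 6}; []((~p -> ~q) -> ~r) there: 5:F, 6:F. ✗
6: successors {2, 3, 4, 6}; []((~p -> ~q) -> ~r) there: 2:F, 3:F, 4:F, 6:F. ✗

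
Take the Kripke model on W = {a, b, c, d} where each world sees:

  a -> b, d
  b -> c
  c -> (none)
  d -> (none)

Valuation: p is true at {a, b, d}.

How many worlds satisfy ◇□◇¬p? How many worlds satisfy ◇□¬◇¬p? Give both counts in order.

For ◇□◇¬p:
a: successors {b, d}; □◇¬p there: b:F, d:T. ✓
b: successors {c}; □◇¬p there: c:T. ✓
c: no successors, so ◇□◇¬p fails. ✗
d: no successors, so ◇□◇¬p fails. ✗
— 2 worlds.
For ◇□¬◇¬p:
a: successors {b, d}; □¬◇¬p there: b:T, d:T. ✓
b: successors {c}; □¬◇¬p there: c:T. ✓
c: no successors, so ◇□¬◇¬p fails. ✗
d: no successors, so ◇□¬◇¬p fails. ✗
— 2 worlds.

2 and 2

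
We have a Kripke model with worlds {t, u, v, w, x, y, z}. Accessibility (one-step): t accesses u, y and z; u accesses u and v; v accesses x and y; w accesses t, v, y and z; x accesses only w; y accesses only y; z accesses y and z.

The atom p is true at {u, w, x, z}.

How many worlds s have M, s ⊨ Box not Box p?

t: successors {u, y, z}; not Box p there: u:T, y:T, z:T. ✓
u: successors {u, v}; not Box p there: u:T, v:T. ✓
v: successors {x, y}; not Box p there: x:F, y:T. ✗
w: successors {t, v, y, z}; not Box p there: t:T, v:T, y:T, z:T. ✓
x: successors {w}; not Box p there: w:T. ✓
y: successors {y}; not Box p there: y:T. ✓
z: successors {y, z}; not Box p there: y:T, z:T. ✓
Satisfying worlds: {t, u, w, x, y, z}.

6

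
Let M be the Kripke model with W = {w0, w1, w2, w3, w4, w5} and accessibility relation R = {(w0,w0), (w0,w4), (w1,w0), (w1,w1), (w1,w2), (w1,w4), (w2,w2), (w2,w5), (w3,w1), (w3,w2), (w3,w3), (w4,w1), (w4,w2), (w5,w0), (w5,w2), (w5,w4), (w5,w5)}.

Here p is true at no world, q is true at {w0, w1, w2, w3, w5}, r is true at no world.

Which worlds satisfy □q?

w0: successors {w0, w4}; q there: w0:T, w4:F. ✗
w1: successors {w0, w1, w2, w4}; q there: w0:T, w1:T, w2:T, w4:F. ✗
w2: successors {w2, w5}; q there: w2:T, w5:T. ✓
w3: successors {w1, w2, w3}; q there: w1:T, w2:T, w3:T. ✓
w4: successors {w1, w2}; q there: w1:T, w2:T. ✓
w5: successors {w0, w2, w4, w5}; q there: w0:T, w2:T, w4:F, w5:T. ✗

{w2, w3, w4}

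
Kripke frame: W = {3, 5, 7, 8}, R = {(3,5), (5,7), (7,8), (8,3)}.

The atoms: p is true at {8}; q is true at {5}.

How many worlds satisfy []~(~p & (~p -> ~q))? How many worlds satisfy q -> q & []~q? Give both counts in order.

For []~(~p & (~p -> ~q)):
3: successors {5}; ~(~p & (~p -> ~q)) there: 5:T. ✓
5: successors {7}; ~(~p & (~p -> ~q)) there: 7:F. ✗
7: successors {8}; ~(~p & (~p -> ~q)) there: 8:T. ✓
8: successors {3}; ~(~p & (~p -> ~q)) there: 3:F. ✗
— 2 worlds.
For q -> q & []~q:
3: q is F, q & []~q is F. ✓
5: q is T, q & []~q is T. ✓
7: q is F, q & []~q is F. ✓
8: q is F, q & []~q is F. ✓
— 4 worlds.

2 and 4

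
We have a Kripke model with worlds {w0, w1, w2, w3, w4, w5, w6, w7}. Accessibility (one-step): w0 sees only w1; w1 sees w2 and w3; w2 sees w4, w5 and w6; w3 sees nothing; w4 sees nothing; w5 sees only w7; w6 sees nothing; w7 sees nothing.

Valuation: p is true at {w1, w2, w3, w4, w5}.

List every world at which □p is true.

{w0, w1, w3, w4, w6, w7}

w0: successors {w1}; p there: w1:T. ✓
w1: successors {w2, w3}; p there: w2:T, w3:T. ✓
w2: successors {w4, w5, w6}; p there: w4:T, w5:T, w6:F. ✗
w3: no successors, so □p holds vacuously. ✓
w4: no successors, so □p holds vacuously. ✓
w5: successors {w7}; p there: w7:F. ✗
w6: no successors, so □p holds vacuously. ✓
w7: no successors, so □p holds vacuously. ✓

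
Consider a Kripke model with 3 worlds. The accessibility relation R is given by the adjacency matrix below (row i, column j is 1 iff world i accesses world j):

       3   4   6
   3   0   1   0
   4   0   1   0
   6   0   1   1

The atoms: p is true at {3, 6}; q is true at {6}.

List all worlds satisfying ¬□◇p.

3: □◇p is F. ✓
4: □◇p is F. ✓
6: □◇p is F. ✓

{3, 4, 6}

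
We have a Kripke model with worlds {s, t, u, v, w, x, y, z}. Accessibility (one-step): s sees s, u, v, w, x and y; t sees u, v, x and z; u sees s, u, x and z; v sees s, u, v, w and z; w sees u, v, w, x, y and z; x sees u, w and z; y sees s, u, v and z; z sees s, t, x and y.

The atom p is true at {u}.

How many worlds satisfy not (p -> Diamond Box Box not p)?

s: p -> Diamond Box Box not p is T. ✗
t: p -> Diamond Box Box not p is T. ✗
u: p -> Diamond Box Box not p is F. ✓
v: p -> Diamond Box Box not p is T. ✗
w: p -> Diamond Box Box not p is T. ✗
x: p -> Diamond Box Box not p is T. ✗
y: p -> Diamond Box Box not p is T. ✗
z: p -> Diamond Box Box not p is T. ✗
Satisfying worlds: {u}.

1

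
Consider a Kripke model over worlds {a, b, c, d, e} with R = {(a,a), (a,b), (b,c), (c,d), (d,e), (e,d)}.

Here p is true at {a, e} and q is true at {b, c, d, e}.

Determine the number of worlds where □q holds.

a: successors {a, b}; q there: a:F, b:T. ✗
b: successors {c}; q there: c:T. ✓
c: successors {d}; q there: d:T. ✓
d: successors {e}; q there: e:T. ✓
e: successors {d}; q there: d:T. ✓
Satisfying worlds: {b, c, d, e}.

4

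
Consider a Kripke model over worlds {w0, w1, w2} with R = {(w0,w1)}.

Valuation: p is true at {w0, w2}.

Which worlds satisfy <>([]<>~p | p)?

{w0}

w0: successors {w1}; []<>~p | p there: w1:T. ✓
w1: no successors, so <>([]<>~p | p) fails. ✗
w2: no successors, so <>([]<>~p | p) fails. ✗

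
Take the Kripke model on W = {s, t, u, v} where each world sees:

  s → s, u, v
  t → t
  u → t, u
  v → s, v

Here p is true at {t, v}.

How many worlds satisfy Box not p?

s: successors {s, u, v}; not p there: s:T, u:T, v:F. ✗
t: successors {t}; not p there: t:F. ✗
u: successors {t, u}; not p there: t:F, u:T. ✗
v: successors {s, v}; not p there: s:T, v:F. ✗
Satisfying worlds: ∅.

0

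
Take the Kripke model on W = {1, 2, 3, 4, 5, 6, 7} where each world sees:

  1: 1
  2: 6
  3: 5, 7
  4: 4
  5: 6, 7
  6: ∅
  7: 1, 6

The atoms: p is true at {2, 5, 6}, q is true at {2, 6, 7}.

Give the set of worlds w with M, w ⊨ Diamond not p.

1: successors {1}; not p there: 1:T. ✓
2: successors {6}; not p there: 6:F. ✗
3: successors {5, 7}; not p there: 5:F, 7:T. ✓
4: successors {4}; not p there: 4:T. ✓
5: successors {6, 7}; not p there: 6:F, 7:T. ✓
6: no successors, so Diamond not p fails. ✗
7: successors {1, 6}; not p there: 1:T, 6:F. ✓

{1, 3, 4, 5, 7}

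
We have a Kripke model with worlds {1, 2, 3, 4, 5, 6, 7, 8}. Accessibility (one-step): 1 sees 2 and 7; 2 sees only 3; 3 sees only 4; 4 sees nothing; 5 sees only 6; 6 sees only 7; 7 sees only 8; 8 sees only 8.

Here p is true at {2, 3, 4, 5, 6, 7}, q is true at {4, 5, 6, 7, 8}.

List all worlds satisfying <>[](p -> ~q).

{1, 3, 6, 7, 8}

1: successors {2, 7}; [](p -> ~q) there: 2:T, 7:T. ✓
2: successors {3}; [](p -> ~q) there: 3:F. ✗
3: successors {4}; [](p -> ~q) there: 4:T. ✓
4: no successors, so <>[](p -> ~q) fails. ✗
5: successors {6}; [](p -> ~q) there: 6:F. ✗
6: successors {7}; [](p -> ~q) there: 7:T. ✓
7: successors {8}; [](p -> ~q) there: 8:T. ✓
8: successors {8}; [](p -> ~q) there: 8:T. ✓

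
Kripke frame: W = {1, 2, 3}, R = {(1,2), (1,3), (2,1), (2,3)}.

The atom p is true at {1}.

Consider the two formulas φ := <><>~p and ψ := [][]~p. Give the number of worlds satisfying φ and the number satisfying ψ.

2 and 2

For <><>~p:
1: successors {2, 3}; <>~p there: 2:T, 3:F. ✓
2: successors {1, 3}; <>~p there: 1:T, 3:F. ✓
3: no successors, so <><>~p fails. ✗
— 2 worlds.
For [][]~p:
1: successors {2, 3}; []~p there: 2:F, 3:T. ✗
2: successors {1, 3}; []~p there: 1:T, 3:T. ✓
3: no successors, so [][]~p holds vacuously. ✓
— 2 worlds.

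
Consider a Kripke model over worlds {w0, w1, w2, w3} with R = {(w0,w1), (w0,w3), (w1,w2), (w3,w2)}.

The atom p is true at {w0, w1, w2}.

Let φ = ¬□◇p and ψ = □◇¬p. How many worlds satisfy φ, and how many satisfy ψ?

For ¬□◇p:
w0: □◇p is T. ✗
w1: □◇p is F. ✓
w2: □◇p is T. ✗
w3: □◇p is F. ✓
— 2 worlds.
For □◇¬p:
w0: successors {w1, w3}; ◇¬p there: w1:F, w3:F. ✗
w1: successors {w2}; ◇¬p there: w2:F. ✗
w2: no successors, so □◇¬p holds vacuously. ✓
w3: successors {w2}; ◇¬p there: w2:F. ✗
— 1 world.

2 and 1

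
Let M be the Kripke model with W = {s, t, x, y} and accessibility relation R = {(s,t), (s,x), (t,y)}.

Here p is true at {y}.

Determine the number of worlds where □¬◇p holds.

s: successors {t, x}; ¬◇p there: t:F, x:T. ✗
t: successors {y}; ¬◇p there: y:T. ✓
x: no successors, so □¬◇p holds vacuously. ✓
y: no successors, so □¬◇p holds vacuously. ✓
Satisfying worlds: {t, x, y}.

3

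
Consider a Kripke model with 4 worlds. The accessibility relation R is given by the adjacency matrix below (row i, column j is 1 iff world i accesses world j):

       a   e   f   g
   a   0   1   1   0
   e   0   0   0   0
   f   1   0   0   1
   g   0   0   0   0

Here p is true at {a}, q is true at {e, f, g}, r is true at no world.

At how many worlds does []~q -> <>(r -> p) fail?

2

a: []~q is F, <>(r -> p) is T. ✓
e: []~q is T, <>(r -> p) is F. ✗
f: []~q is F, <>(r -> p) is T. ✓
g: []~q is T, <>(r -> p) is F. ✗
Satisfying worlds: {a, f}.
So []~q -> <>(r -> p) fails at the other 2 worlds.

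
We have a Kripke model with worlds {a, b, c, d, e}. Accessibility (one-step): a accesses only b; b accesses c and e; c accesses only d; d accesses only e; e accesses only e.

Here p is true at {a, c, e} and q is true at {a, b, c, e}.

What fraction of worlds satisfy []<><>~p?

a: successors {b}; <><>~p there: b:T. ✓
b: successors {c, e}; <><>~p there: c:F, e:F. ✗
c: successors {d}; <><>~p there: d:F. ✗
d: successors {e}; <><>~p there: e:F. ✗
e: successors {e}; <><>~p there: e:F. ✗
That's 1 of 5 worlds, so 1/5.

1/5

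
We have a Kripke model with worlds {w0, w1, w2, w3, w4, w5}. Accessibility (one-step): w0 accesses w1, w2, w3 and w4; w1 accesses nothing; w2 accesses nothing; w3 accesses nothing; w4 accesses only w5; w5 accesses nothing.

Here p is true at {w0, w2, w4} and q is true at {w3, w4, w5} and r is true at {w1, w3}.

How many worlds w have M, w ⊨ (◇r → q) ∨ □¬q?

5

w0: ◇r → q is F, □¬q is F. ✗
w1: ◇r → q is T, □¬q is T. ✓
w2: ◇r → q is T, □¬q is T. ✓
w3: ◇r → q is T, □¬q is T. ✓
w4: ◇r → q is T, □¬q is F. ✓
w5: ◇r → q is T, □¬q is T. ✓
Satisfying worlds: {w1, w2, w3, w4, w5}.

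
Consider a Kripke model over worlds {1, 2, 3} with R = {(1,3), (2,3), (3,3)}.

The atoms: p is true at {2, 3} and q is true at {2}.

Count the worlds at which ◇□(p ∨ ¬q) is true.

3

1: successors {3}; □(p ∨ ¬q) there: 3:T. ✓
2: successors {3}; □(p ∨ ¬q) there: 3:T. ✓
3: successors {3}; □(p ∨ ¬q) there: 3:T. ✓
Satisfying worlds: {1, 2, 3}.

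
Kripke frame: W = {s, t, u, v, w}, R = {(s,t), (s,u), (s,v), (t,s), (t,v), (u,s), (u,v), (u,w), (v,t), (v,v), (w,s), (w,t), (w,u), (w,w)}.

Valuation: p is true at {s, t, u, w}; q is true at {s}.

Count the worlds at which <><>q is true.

s: successors {t, u, v}; <>q there: t:T, u:T, v:F. ✓
t: successors {s, v}; <>q there: s:F, v:F. ✗
u: successors {s, v, w}; <>q there: s:F, v:F, w:T. ✓
v: successors {t, v}; <>q there: t:T, v:F. ✓
w: successors {s, t, u, w}; <>q there: s:F, t:T, u:T, w:T. ✓
Satisfying worlds: {s, u, v, w}.

4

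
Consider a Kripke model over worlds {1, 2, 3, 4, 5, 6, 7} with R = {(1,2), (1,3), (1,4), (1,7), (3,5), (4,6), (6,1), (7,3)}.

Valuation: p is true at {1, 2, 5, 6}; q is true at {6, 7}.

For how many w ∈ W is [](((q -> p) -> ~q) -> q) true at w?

3

1: successors {2, 3, 4, 7}; ((q -> p) -> ~q) -> q there: 2:F, 3:F, 4:F, 7:T. ✗
2: no successors, so [](((q -> p) -> ~q) -> q) holds vacuously. ✓
3: successors {5}; ((q -> p) -> ~q) -> q there: 5:F. ✗
4: successors {6}; ((q -> p) -> ~q) -> q there: 6:T. ✓
5: no successors, so [](((q -> p) -> ~q) -> q) holds vacuously. ✓
6: successors {1}; ((q -> p) -> ~q) -> q there: 1:F. ✗
7: successors {3}; ((q -> p) -> ~q) -> q there: 3:F. ✗
Satisfying worlds: {2, 4, 5}.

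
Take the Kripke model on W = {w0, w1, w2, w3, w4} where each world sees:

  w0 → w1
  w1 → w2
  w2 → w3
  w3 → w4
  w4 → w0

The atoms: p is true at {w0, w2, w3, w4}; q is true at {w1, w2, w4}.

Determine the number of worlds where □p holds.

4

w0: successors {w1}; p there: w1:F. ✗
w1: successors {w2}; p there: w2:T. ✓
w2: successors {w3}; p there: w3:T. ✓
w3: successors {w4}; p there: w4:T. ✓
w4: successors {w0}; p there: w0:T. ✓
Satisfying worlds: {w1, w2, w3, w4}.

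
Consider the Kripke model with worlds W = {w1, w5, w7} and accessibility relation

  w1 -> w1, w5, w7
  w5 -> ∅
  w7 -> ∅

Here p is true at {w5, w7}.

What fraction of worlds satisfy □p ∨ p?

w1: □p is F, p is F. ✗
w5: □p is T, p is T. ✓
w7: □p is T, p is T. ✓
That's 2 of 3 worlds, so 2/3.

2/3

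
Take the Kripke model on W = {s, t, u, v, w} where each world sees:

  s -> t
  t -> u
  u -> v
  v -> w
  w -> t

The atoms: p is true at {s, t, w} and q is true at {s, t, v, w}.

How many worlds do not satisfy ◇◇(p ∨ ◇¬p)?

1

s: successors {t}; ◇(p ∨ ◇¬p) there: t:T. ✓
t: successors {u}; ◇(p ∨ ◇¬p) there: u:F. ✗
u: successors {v}; ◇(p ∨ ◇¬p) there: v:T. ✓
v: successors {w}; ◇(p ∨ ◇¬p) there: w:T. ✓
w: successors {t}; ◇(p ∨ ◇¬p) there: t:T. ✓
Satisfying worlds: {s, u, v, w}.
So ◇◇(p ∨ ◇¬p) fails at the other 1 world.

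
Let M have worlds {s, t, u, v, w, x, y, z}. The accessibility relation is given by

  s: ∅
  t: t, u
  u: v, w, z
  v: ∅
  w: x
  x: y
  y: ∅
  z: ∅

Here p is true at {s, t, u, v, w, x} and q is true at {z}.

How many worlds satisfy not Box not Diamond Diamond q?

1

s: Box not Diamond Diamond q is T. ✗
t: Box not Diamond Diamond q is F. ✓
u: Box not Diamond Diamond q is T. ✗
v: Box not Diamond Diamond q is T. ✗
w: Box not Diamond Diamond q is T. ✗
x: Box not Diamond Diamond q is T. ✗
y: Box not Diamond Diamond q is T. ✗
z: Box not Diamond Diamond q is T. ✗
Satisfying worlds: {t}.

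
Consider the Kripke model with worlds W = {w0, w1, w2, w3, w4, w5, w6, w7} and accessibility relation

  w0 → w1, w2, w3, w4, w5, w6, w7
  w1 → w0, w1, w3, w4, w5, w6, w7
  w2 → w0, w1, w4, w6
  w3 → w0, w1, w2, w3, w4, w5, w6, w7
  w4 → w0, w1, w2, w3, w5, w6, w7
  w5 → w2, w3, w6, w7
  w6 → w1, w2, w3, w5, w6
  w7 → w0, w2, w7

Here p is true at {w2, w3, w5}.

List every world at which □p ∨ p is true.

w0: □p is F, p is F. ✗
w1: □p is F, p is F. ✗
w2: □p is F, p is T. ✓
w3: □p is F, p is T. ✓
w4: □p is F, p is F. ✗
w5: □p is F, p is T. ✓
w6: □p is F, p is F. ✗
w7: □p is F, p is F. ✗

{w2, w3, w5}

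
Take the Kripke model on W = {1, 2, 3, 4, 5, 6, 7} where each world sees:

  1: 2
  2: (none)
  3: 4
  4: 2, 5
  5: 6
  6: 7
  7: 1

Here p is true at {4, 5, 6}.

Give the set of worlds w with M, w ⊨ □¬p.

1: successors {2}; ¬p there: 2:T. ✓
2: no successors, so □¬p holds vacuously. ✓
3: successors {4}; ¬p there: 4:F. ✗
4: successors {2, 5}; ¬p there: 2:T, 5:F. ✗
5: successors {6}; ¬p there: 6:F. ✗
6: successors {7}; ¬p there: 7:T. ✓
7: successors {1}; ¬p there: 1:T. ✓

{1, 2, 6, 7}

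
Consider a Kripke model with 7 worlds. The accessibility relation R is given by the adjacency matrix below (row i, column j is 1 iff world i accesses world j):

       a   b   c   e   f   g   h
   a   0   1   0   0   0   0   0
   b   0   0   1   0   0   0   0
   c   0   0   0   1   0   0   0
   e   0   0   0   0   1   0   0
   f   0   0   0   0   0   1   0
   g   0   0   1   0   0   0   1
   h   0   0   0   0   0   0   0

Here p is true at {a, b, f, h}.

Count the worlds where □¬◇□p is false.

a: successors {b}; ¬◇□p there: b:T. ✓
b: successors {c}; ¬◇□p there: c:F. ✗
c: successors {e}; ¬◇□p there: e:T. ✓
e: successors {f}; ¬◇□p there: f:T. ✓
f: successors {g}; ¬◇□p there: g:F. ✗
g: successors {c, h}; ¬◇□p there: c:F, h:T. ✗
h: no successors, so □¬◇□p holds vacuously. ✓
Satisfying worlds: {a, c, e, h}.
So □¬◇□p fails at the other 3 worlds.

3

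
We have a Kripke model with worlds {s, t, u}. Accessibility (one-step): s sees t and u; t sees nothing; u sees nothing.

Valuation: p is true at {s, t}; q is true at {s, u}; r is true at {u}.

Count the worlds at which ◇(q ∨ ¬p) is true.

1

s: successors {t, u}; q ∨ ¬p there: t:F, u:T. ✓
t: no successors, so ◇(q ∨ ¬p) fails. ✗
u: no successors, so ◇(q ∨ ¬p) fails. ✗
Satisfying worlds: {s}.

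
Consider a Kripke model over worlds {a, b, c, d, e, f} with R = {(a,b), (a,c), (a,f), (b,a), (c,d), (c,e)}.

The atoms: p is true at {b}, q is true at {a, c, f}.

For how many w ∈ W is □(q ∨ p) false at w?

a: successors {b, c, f}; q ∨ p there: b:T, c:T, f:T. ✓
b: successors {a}; q ∨ p there: a:T. ✓
c: successors {d, e}; q ∨ p there: d:F, e:F. ✗
d: no successors, so □(q ∨ p) holds vacuously. ✓
e: no successors, so □(q ∨ p) holds vacuously. ✓
f: no successors, so □(q ∨ p) holds vacuously. ✓
Satisfying worlds: {a, b, d, e, f}.
So □(q ∨ p) fails at the other 1 world.

1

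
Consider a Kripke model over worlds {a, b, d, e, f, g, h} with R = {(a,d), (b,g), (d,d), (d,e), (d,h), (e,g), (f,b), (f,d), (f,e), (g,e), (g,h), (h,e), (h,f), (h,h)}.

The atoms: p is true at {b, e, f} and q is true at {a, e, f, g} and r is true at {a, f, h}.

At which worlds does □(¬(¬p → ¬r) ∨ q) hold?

a: successors {d}; ¬(¬p → ¬r) ∨ q there: d:F. ✗
b: successors {g}; ¬(¬p → ¬r) ∨ q there: g:T. ✓
d: successors {d, e, h}; ¬(¬p → ¬r) ∨ q there: d:F, e:T, h:T. ✗
e: successors {g}; ¬(¬p → ¬r) ∨ q there: g:T. ✓
f: successors {b, d, e}; ¬(¬p → ¬r) ∨ q there: b:F, d:F, e:T. ✗
g: successors {e, h}; ¬(¬p → ¬r) ∨ q there: e:T, h:T. ✓
h: successors {e, f, h}; ¬(¬p → ¬r) ∨ q there: e:T, f:T, h:T. ✓

{b, e, g, h}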